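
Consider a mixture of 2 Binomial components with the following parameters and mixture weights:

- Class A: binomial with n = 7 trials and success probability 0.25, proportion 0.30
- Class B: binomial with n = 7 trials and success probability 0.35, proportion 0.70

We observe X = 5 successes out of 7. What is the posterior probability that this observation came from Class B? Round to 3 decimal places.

The responsibility of component k is w_k f_k(x) divided by Σ_j w_j f_j(x).
Component likelihoods at x = 5 successes out of 7:
  f_A = C(7,5)·0.25^5·0.75^2 = 21·0.000976562·0.5625 = 0.0115356
  f_B = C(7,5)·0.35^5·0.65^2 = 21·0.00525219·0.4225 = 0.0466
Weight by the priors:
  w_A·f_A = 0.30 × 0.0115356 = 0.00346069
  w_B·f_B = 0.70 × 0.0466 = 0.03262
Normaliser: 0.00346069 + 0.03262 = 0.0360807
Responsibility of Class B: 0.03262 / 0.0360807 ≈ 0.904

0.904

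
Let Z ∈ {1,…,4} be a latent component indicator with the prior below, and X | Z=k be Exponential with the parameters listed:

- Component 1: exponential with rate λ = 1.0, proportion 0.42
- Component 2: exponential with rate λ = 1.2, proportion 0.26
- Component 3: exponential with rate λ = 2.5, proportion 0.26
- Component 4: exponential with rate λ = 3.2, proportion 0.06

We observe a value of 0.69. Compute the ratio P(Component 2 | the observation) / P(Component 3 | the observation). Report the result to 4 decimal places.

The posterior odds equal the prior odds times the likelihood ratio: (w_i/w_j)·(f_i(x)/f_j(x)).
Component likelihoods at x = 0.69:
  L_1 = 1.0·e^(−1.0·0.69) = 1.0·e^(−0.6900) = 0.501576
  L_2 = 1.2·e^(−1.2·0.69) = 1.2·e^(−0.8280) = 0.524307
  L_3 = 2.5·e^(−2.5·0.69) = 2.5·e^(−1.7250) = 0.445433
  L_4 = 3.2·e^(−3.2·0.69) = 3.2·e^(−2.2080) = 0.351745
Posterior odds = (w_2·L_2) / (w_3·L_3) = (0.26·0.524307) / (0.26·0.445433) = 0.13632 / 0.115812 ≈ 1.1771

1.1771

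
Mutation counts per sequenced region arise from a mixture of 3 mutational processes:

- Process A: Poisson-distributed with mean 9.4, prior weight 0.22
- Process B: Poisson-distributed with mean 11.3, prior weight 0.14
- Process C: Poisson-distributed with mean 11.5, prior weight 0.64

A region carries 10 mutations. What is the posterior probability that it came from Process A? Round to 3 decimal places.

Posterior ∝ prior × likelihood, so P(k | x) ∝ π_k f_k(x); normalise over all components.
Component likelihoods at x = 10 mutations:
  p_A = e^(−9.4)·9.4^10/10! = 0.122786
  p_B = e^(−11.3)·11.3^10/10! = 0.115743
  p_C = e^(−11.5)·11.5^10/10! = 0.112935
Weight by the priors:
  π_A·p_A = 0.22 × 0.122786 = 0.0270128
  π_B·p_B = 0.14 × 0.115743 = 0.016204
  π_C·p_C = 0.64 × 0.112935 = 0.0722784
Denominator: 0.0270128 + 0.016204 + 0.0722784 = 0.115495
So the posterior for Process A is 0.0270128 / 0.115495 ≈ 0.234.

0.234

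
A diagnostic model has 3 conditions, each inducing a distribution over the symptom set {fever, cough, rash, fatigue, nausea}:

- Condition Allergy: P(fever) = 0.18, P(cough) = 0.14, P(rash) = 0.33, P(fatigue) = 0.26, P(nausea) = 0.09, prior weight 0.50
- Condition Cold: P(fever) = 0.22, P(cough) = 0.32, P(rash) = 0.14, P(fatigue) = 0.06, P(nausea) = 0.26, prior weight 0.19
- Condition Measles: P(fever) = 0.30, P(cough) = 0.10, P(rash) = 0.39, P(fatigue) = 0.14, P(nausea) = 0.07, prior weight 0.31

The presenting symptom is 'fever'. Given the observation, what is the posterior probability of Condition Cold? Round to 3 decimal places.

0.186

By Bayes' theorem, P(k | x) = π_k f_k(x) / Σ_j π_j f_j(x).
Component likelihoods at x = 'fever':
  f_Allergy = 0.18
  f_Cold = 0.22
  f_Measles = 0.3
Unnormalised posteriors:
  π_Allergy·f_Allergy = 0.50 × 0.18 = 0.09
  π_Cold·f_Cold = 0.19 × 0.22 = 0.0418
  π_Measles·f_Measles = 0.31 × 0.3 = 0.093
Marginal: 0.09 + 0.0418 + 0.093 = 0.2248
Responsibility of Condition Cold: 0.0418 / 0.2248 ≈ 0.186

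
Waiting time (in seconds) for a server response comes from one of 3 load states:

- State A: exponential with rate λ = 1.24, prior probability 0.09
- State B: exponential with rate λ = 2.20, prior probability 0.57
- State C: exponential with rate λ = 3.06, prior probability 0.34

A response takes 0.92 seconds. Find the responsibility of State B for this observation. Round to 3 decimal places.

0.628

Apply Bayes' rule: the posterior for each component is proportional to its prior times its likelihood at x.
Evaluate each component's likelihood at the observed value:
  p_A = 0.396258
  p_B = 0.290677
  p_C = 0.183272
Multiply by the mixture weights:
  P(Z=A)·p_A = 0.09 × 0.396258 = 0.0356633
  P(Z=B)·p_B = 0.57 × 0.290677 = 0.165686
  P(Z=C)·p_C = 0.34 × 0.183272 = 0.0623124
Normaliser: 0.0356633 + 0.165686 + 0.0623124 = 0.263662
Responsibility of State B: 0.165686 / 0.263662 ≈ 0.628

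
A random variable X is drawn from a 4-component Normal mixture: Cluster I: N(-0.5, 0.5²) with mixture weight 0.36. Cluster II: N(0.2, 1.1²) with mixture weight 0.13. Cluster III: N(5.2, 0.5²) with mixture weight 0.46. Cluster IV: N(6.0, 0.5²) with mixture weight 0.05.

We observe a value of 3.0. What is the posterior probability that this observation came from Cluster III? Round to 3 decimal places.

0.012

P(component k | x) = P(Z=k)·f_k(x) / marginal(x), where marginal(x) = Σ_j P(Z=j)·f_j(x).
Component likelihoods at x = 3.0:
  f_I = (1/(0.5·√(2π)))·exp(−(3.0−-0.5)²/(2·0.5²)) = 0.797885·exp(-24.50000) = 1.82694e-11
  f_II = (1/(1.1·√(2π)))·exp(−(3.0−0.2)²/(2·1.1²)) = 0.362675·exp(-3.23967) = 0.0142085
  f_III = (1/(0.5·√(2π)))·exp(−(3.0−5.2)²/(2·0.5²)) = 0.797885·exp(-9.68000) = 4.98849e-05
  f_IV = (1/(0.5·√(2π)))·exp(−(3.0−6.0)²/(2·0.5²)) = 0.797885·exp(-18.00000) = 1.21518e-08
Multiply by the mixture weights:
  P(Z=I)·f_I = 0.36 × 1.82694e-11 = 6.577e-12
  P(Z=II)·f_II = 0.13 × 0.0142085 = 0.0018471
  P(Z=III)·f_III = 0.46 × 4.98849e-05 = 2.29471e-05
  P(Z=IV)·f_IV = 0.05 × 1.21518e-08 = 6.07588e-10
Sum: 6.577e-12 + 0.0018471 + 2.29471e-05 + 6.07588e-10 = 0.00187005
So the posterior for Cluster III is 2.29471e-05 / 0.00187005 ≈ 0.012.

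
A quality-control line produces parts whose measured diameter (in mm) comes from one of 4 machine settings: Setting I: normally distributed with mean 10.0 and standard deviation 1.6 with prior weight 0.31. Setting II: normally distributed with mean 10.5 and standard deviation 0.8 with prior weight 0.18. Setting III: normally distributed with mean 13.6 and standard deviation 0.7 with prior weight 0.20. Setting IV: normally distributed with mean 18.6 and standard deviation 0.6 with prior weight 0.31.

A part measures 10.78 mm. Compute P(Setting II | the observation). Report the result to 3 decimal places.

0.551

Posterior ∝ prior × likelihood, so P(k | x) ∝ π_k f_k(x); normalise over all components.
Evaluate each component's likelihood at the observed value:
  p_I = 0.221403
  p_II = 0.46905
  p_III = 0.000170469
  p_IV = 8.63852e-38
Multiply by the mixture weights:
  π_I·p_I = 0.31 × 0.221403 = 0.068635
  π_II·p_II = 0.18 × 0.46905 = 0.0844291
  π_III·p_III = 0.20 × 0.000170469 = 3.40938e-05
  π_IV·p_IV = 0.31 × 8.63852e-38 = 2.67794e-38
Normaliser: 0.068635 + 0.0844291 + 3.40938e-05 + 2.67794e-38 = 0.153098
Responsibility of Setting II: 0.0844291 / 0.153098 ≈ 0.551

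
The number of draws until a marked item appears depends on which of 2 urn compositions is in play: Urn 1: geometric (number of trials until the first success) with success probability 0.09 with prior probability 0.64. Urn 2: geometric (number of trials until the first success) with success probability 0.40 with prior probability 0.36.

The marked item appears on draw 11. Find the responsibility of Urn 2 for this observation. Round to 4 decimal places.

0.0374

The responsibility of component k is P(Z=k) f_k(x) divided by Σ_j P(Z=j) f_j(x).
Geometric probabilities:
  f_1 = 0.09·(1−0.09)^10 = 0.09·0.389416 = 0.0350475
  f_2 = 0.40·(1−0.40)^10 = 0.40·0.00604662 = 0.00241865
Multiply by the mixture weights:
  P(Z=1)·f_1 = 0.64 × 0.0350475 = 0.0224304
  P(Z=2)·f_2 = 0.36 × 0.00241865 = 0.000870713
Sum: 0.0224304 + 0.000870713 = 0.0233011
P(Urn 2 | 11) = 0.000870713 / 0.0233011 ≈ 0.0374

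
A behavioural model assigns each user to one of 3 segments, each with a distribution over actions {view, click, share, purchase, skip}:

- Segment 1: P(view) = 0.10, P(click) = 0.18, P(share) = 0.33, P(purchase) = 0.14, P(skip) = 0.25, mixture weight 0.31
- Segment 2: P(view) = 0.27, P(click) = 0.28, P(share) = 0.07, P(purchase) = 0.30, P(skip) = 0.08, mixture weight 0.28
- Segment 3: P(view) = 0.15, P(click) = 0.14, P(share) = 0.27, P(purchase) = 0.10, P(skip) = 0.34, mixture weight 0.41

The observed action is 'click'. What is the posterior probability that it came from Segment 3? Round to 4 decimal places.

The responsibility of component k is w_k f_k(x) divided by Σ_j w_j f_j(x).
Evaluate each component's likelihood at the observed value:
  f_1 = P(click | comp) = 0.18
  f_2 = P(click | comp) = 0.28
  f_3 = P(click | comp) = 0.14
Multiply by the mixture weights:
  w_1·f_1 = 0.31 × 0.18 = 0.0558
  w_2·f_2 = 0.28 × 0.28 = 0.0784
  w_3·f_3 = 0.41 × 0.14 = 0.0574
Evidence: 0.0558 + 0.0784 + 0.0574 = 0.1916
P(Segment 3 | data) ≈ 0.2996

0.2996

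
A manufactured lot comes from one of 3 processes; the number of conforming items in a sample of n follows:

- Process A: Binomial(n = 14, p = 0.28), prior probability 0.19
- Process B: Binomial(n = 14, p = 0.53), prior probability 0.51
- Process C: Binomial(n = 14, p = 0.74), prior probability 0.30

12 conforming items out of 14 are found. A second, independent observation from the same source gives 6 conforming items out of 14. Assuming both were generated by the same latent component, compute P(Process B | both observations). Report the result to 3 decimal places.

0.609

Apply Bayes' rule: the posterior for each component is proportional to its prior times its likelihood at x.
Since both observations come from the same component, the likelihood for component k is f_k(x₁)·f_k(x₂).
  p_A = [1.09548e-05] × [0.104511] = 1.1449e-06
  p_B = [0.00987524] × [0.158487] = 0.0015651
  p_C = [0.16587] × [0.0102975] = 0.00170805
Unnormalised posteriors:
  π_A·p_A = 0.19 × 1.1449e-06 = 2.1753e-07
  π_B·p_B = 0.51 × 0.0015651 = 0.000798199
  π_C·p_C = 0.30 × 0.00170805 = 0.000512416
Marginal: 2.1753e-07 + 0.000798199 + 0.000512416 = 0.00131083
P(Process B | x) = 0.000798199 / 0.00131083 ≈ 0.609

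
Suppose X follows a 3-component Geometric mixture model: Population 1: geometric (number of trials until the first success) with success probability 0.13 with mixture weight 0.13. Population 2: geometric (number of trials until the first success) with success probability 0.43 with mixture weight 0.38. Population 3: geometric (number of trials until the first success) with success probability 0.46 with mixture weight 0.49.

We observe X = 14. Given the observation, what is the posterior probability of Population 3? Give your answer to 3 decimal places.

0.025

Posterior ∝ prior × likelihood, so P(k | x) ∝ π_k f_k(x); normalise over all components.
Geometric probabilities:
  L_1 = 0.0212664
  L_2 = 0.000288298
  L_3 = 0.000152713
Multiply by the mixture weights:
  π_1·L_1 = 0.13 × 0.0212664 = 0.00276463
  π_2·L_2 = 0.38 × 0.000288298 = 0.000109553
  π_3·L_3 = 0.49 × 0.000152713 = 7.48295e-05
Normaliser: 0.00276463 + 0.000109553 + 7.48295e-05 = 0.00294901
P(Population 3 | the observation) ≈ 0.025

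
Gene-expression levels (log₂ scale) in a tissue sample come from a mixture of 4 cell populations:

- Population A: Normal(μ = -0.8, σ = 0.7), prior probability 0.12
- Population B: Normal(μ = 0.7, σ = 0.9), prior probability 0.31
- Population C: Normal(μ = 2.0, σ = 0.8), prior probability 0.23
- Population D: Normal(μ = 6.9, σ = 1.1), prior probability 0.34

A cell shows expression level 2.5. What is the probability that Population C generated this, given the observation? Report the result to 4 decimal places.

0.8350

Posterior ∝ prior × likelihood, so P(k | x) ∝ w_k f_k(x); normalise over all components.
Component likelihoods at x = 2.5:
  p_A = (1/(0.7·√(2π)))·exp(−(2.5−-0.8)²/(2·0.7²)) = 0.569918·exp(-11.11224) = 8.50796e-06
  p_B = (1/(0.9·√(2π)))·exp(−(2.5−0.7)²/(2·0.9²)) = 0.443269·exp(-2.00000) = 0.05999
  p_C = (1/(0.8·√(2π)))·exp(−(2.5−2.0)²/(2·0.8²)) = 0.498678·exp(-0.19531) = 0.410201
  p_D = (1/(1.1·√(2π)))·exp(−(2.5−6.9)²/(2·1.1²)) = 0.362675·exp(-8.00000) = 0.000121664
Multiply by the mixture weights:
  w_A·p_A = 0.12 × 8.50796e-06 = 1.02096e-06
  w_B·p_B = 0.31 × 0.05999 = 0.0185969
  w_C·p_C = 0.23 × 0.410201 = 0.0943463
  w_D·p_D = 0.34 × 0.000121664 = 4.13657e-05
Denominator: 1.02096e-06 + 0.0185969 + 0.0943463 + 4.13657e-05 = 0.112986
P(Population C | the observation) = 0.0943463 / 0.112986 ≈ 0.8350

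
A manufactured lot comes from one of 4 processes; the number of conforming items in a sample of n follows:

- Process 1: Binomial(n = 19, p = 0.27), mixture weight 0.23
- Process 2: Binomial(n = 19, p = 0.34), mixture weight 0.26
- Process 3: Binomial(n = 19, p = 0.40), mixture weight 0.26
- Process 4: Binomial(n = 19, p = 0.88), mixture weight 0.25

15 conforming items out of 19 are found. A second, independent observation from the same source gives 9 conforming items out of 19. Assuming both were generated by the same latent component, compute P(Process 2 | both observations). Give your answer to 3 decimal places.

0.070

The responsibility of component k is π_k f_k(x) divided by Σ_j π_j f_j(x).
Since both observations come from the same component, the likelihood for component k is f_k(x₁)·f_k(x₂).
  p_1 = [C(19,15)·0.27^15·0.73^4 = 3876·2.95431e-09·0.283982 = 3.25186e-06] × [0.0302741] = 9.8447e-08
  p_2 = [C(19,15)·0.34^15·0.66^4 = 3876·9.37959e-08·0.189747 = 6.89832e-05] × [0.0879667] = 6.06822e-06
  p_3 = [C(19,15)·0.40^15·0.60^4 = 3876·1.07374e-06·0.1296 = 0.000539372] × [0.146427] = 7.89786e-05
  p_4 = [C(19,15)·0.88^15·0.12^4 = 3876·0.146974·0.00020736 = 0.118127] × [1.81019e-05] = 2.13833e-06
Unnormalised posteriors:
  π_1·p_1 = 0.23 × 9.8447e-08 = 2.26428e-08
  π_2·p_2 = 0.26 × 6.06822e-06 = 1.57774e-06
  π_3·p_3 = 0.26 × 7.89786e-05 = 2.05344e-05
  π_4·p_4 = 0.25 × 2.13833e-06 = 5.34581e-07
Evidence: 2.26428e-08 + 1.57774e-06 + 2.05344e-05 + 5.34581e-07 = 2.26694e-05
P(Process 2 | x) = 1.57774e-06 / 2.26694e-05 ≈ 0.070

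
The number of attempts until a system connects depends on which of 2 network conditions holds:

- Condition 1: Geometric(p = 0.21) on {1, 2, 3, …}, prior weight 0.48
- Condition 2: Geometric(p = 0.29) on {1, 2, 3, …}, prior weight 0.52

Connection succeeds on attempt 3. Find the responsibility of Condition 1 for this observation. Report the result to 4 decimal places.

0.4528

P(component k | x) = π_k·f_k(x) / marginal(x), where marginal(x) = Σ_j π_j·f_j(x).
Geometric probabilities:
  f_1 = 0.21·(1−0.21)^2 = 0.21·0.6241 = 0.131061
  f_2 = 0.29·(1−0.29)^2 = 0.29·0.5041 = 0.146189
Multiply by the mixture weights:
  π_1·f_1 = 0.48 × 0.131061 = 0.0629093
  π_2·f_2 = 0.52 × 0.146189 = 0.0760183
Marginal: 0.0629093 + 0.0760183 = 0.138928
P(Condition 1 | data) = 0.0629093 / 0.138928 ≈ 0.4528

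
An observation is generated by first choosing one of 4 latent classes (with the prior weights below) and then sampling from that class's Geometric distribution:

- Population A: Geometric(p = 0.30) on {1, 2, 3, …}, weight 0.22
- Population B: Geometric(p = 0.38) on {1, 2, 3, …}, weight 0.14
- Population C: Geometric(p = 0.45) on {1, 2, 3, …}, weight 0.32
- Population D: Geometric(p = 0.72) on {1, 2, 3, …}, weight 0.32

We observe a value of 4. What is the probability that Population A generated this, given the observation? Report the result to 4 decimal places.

P(component k | x) = π_k·f_k(x) / marginal(x), where marginal(x) = Σ_j π_j·f_j(x).
Evaluate each component's likelihood at the observed value:
  L_A = 0.1029
  L_B = 0.0905646
  L_C = 0.0748688
  L_D = 0.0158054
Prior × likelihood for each component:
  π_A·L_A = 0.22 × 0.1029 = 0.022638
  π_B·L_B = 0.14 × 0.0905646 = 0.012679
  π_C·L_C = 0.32 × 0.0748688 = 0.023958
  π_D·L_D = 0.32 × 0.0158054 = 0.00505774
Evidence: 0.022638 + 0.012679 + 0.023958 + 0.00505774 = 0.0643328
So the posterior for Population A is 0.022638 / 0.0643328 ≈ 0.3519.

0.3519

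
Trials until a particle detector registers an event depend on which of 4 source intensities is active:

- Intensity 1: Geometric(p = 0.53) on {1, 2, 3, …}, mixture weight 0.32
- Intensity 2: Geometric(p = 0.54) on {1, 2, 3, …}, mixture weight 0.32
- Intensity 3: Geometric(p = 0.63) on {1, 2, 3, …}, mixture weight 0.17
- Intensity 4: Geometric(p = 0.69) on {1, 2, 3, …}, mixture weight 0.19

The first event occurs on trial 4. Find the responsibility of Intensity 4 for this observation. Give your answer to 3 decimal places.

By Bayes' theorem, P(k | x) = π_k f_k(x) / Σ_j π_j f_j(x).
Geometric probabilities:
  f_1 = 0.53·(1−0.53)^3 = 0.53·0.103823 = 0.0550262
  f_2 = 0.54·(1−0.54)^3 = 0.54·0.097336 = 0.0525614
  f_3 = 0.63·(1−0.63)^3 = 0.63·0.050653 = 0.0319114
  f_4 = 0.69·(1−0.69)^3 = 0.69·0.029791 = 0.0205558
Weight by the priors:
  π_1·f_1 = 0.32 × 0.0550262 = 0.0176084
  π_2·f_2 = 0.32 × 0.0525614 = 0.0168197
  π_3·f_3 = 0.17 × 0.0319114 = 0.00542494
  π_4·f_4 = 0.19 × 0.0205558 = 0.0039056
Evidence: 0.0176084 + 0.0168197 + 0.00542494 + 0.0039056 = 0.0437586
So the posterior for Intensity 4 is 0.0039056 / 0.0437586 ≈ 0.089.

0.089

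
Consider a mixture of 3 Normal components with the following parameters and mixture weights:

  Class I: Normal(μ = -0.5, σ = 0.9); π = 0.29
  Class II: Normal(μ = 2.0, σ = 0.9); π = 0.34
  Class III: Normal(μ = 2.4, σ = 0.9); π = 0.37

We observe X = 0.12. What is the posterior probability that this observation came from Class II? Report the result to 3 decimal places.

By Bayes' theorem, P(k | x) = π_k f_k(x) / Σ_j π_j f_j(x).
Component likelihoods at x = 0.12:
  p_I = 0.349636
  p_II = 0.0500213
  p_III = 0.0179087
Unnormalised posteriors:
  π_I·p_I = 0.29 × 0.349636 = 0.101395
  π_II·p_II = 0.34 × 0.0500213 = 0.0170072
  π_III·p_III = 0.37 × 0.0179087 = 0.00662623
Evidence: 0.101395 + 0.0170072 + 0.00662623 = 0.125028
P(Class II | x) = 0.0170072 / 0.125028 ≈ 0.136

0.136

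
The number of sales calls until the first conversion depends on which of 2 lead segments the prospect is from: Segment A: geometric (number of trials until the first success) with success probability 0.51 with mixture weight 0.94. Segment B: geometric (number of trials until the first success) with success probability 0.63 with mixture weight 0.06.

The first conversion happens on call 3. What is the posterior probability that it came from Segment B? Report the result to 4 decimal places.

0.0430

P(component k | x) = w_k·f_k(x) / marginal(x), where marginal(x) = Σ_j w_j·f_j(x).
Component likelihoods at x = 3:
  L_A = 0.122451
  L_B = 0.086247
Prior × likelihood for each component:
  w_A·L_A = 0.94 × 0.122451 = 0.115104
  w_B·L_B = 0.06 × 0.086247 = 0.00517482
Denominator: 0.115104 + 0.00517482 = 0.120279
So the posterior for Segment B is 0.00517482 / 0.120279 ≈ 0.0430.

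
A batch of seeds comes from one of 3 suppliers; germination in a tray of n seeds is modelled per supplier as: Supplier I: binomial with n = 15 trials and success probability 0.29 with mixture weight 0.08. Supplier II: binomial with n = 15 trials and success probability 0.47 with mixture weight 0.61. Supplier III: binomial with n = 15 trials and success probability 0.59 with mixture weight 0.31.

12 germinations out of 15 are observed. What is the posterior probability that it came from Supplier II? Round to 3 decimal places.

Apply Bayes' rule: the posterior for each component is proportional to its prior times its likelihood at x.
Component likelihoods at x = 12 germinations out of 15:
  p_I = C(15,12)·0.29^12·0.71^3 = 455·3.53815e-07·0.357911 = 5.76186e-05
  p_II = C(15,12)·0.47^12·0.53^3 = 455·0.000116191·0.148877 = 0.0078707
  p_III = C(15,12)·0.59^12·0.41^3 = 455·0.0017792·0.068921 = 0.0557939
Weight by the priors:
  P(Z=I)·p_I = 0.08 × 5.76186e-05 = 4.60948e-06
  P(Z=II)·p_II = 0.61 × 0.0078707 = 0.00480113
  P(Z=III)·p_III = 0.31 × 0.0557939 = 0.0172961
Normaliser: 4.60948e-06 + 0.00480113 + 0.0172961 = 0.0221019
P(Supplier II | x) = 0.00480113 / 0.0221019 ≈ 0.217

0.217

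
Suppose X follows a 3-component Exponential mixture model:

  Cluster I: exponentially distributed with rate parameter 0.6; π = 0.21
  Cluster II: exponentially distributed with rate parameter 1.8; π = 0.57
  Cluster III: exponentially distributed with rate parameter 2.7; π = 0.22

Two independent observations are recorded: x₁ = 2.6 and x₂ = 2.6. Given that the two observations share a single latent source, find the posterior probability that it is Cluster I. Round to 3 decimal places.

0.954

Posterior ∝ prior × likelihood, so P(k | x) ∝ π_k f_k(x); normalise over all components.
Since both observations come from the same component, the likelihood for component k is f_k(x₁)·f_k(x₂).
  f_I = [0.6·e^(−0.6·2.6) = 0.6·e^(−1.5600) = 0.126082] × [0.126082] = 0.0158966
  f_II = [1.8·e^(−1.8·2.6) = 1.8·e^(−4.6800) = 0.0167022] × [0.0167022] = 0.000278964
  f_III = [2.7·e^(−2.7·2.6) = 2.7·e^(−7.0200) = 0.00241333] × [0.00241333] = 5.82416e-06
Weight by the priors:
  π_I·f_I = 0.21 × 0.0158966 = 0.00333828
  π_II·f_II = 0.57 × 0.000278964 = 0.00015901
  π_III·f_III = 0.22 × 5.82416e-06 = 1.28131e-06
Normaliser: 0.00333828 + 0.00015901 + 1.28131e-06 = 0.00349857
P(Cluster I | x₁,x₂) = 0.00333828 / 0.00349857 ≈ 0.954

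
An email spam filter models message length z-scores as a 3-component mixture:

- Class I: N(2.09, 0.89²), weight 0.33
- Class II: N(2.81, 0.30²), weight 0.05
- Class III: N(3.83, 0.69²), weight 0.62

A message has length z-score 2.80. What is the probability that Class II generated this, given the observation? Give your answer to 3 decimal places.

By Bayes' theorem, P(k | x) = π_k f_k(x) / Σ_j π_j f_j(x).
Normal densities:
  f_I = 0.326081
  f_II = 1.32907
  f_III = 0.189753
Prior × likelihood for each component:
  π_I·f_I = 0.33 × 0.326081 = 0.107607
  π_II·f_II = 0.05 × 1.32907 = 0.0664535
  π_III·f_III = 0.62 × 0.189753 = 0.117647
Sum: 0.107607 + 0.0664535 + 0.117647 = 0.291707
Responsibility of Class II: 0.0664535 / 0.291707 ≈ 0.228

0.228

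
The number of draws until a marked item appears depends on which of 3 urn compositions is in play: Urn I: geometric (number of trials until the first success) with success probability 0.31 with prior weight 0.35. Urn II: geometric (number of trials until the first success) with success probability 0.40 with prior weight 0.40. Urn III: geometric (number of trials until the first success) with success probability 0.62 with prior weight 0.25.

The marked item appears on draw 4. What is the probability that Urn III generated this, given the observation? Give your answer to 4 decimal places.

P(component k | x) = P(Z=k)·f_k(x) / marginal(x), where marginal(x) = Σ_j P(Z=j)·f_j(x).
Component likelihoods at x = 4:
  p_I = 0.101838
  p_II = 0.0864
  p_III = 0.0340206
Weight by the priors:
  P(Z=I)·p_I = 0.35 × 0.101838 = 0.0356432
  P(Z=II)·p_II = 0.40 × 0.0864 = 0.03456
  P(Z=III)·p_III = 0.25 × 0.0340206 = 0.00850516
Normaliser: 0.0356432 + 0.03456 + 0.00850516 = 0.0787084
P(Urn III | data) = 0.00850516 / 0.0787084 ≈ 0.1081

0.1081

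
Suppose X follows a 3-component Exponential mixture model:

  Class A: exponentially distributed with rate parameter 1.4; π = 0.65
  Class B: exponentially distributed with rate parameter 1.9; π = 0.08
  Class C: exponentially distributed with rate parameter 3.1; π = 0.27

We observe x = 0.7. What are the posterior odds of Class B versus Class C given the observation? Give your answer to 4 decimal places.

Posterior odds = (w_i f_i(x)) / (w_j f_j(x)); the normalising sum cancels.
Evaluate each component's likelihood at the observed value:
  p_A = 1.4·e^(−1.4·0.7) = 1.4·e^(−0.9800) = 0.525436
  p_B = 1.9·e^(−1.9·0.7) = 1.9·e^(−1.3300) = 0.502507
  p_C = 3.1·e^(−3.1·0.7) = 3.1·e^(−2.1700) = 0.353951
Odds = (0.08/0.27) × (0.502507/0.353951) = 0.296296 × 1.41971 ≈ 0.4207

0.4207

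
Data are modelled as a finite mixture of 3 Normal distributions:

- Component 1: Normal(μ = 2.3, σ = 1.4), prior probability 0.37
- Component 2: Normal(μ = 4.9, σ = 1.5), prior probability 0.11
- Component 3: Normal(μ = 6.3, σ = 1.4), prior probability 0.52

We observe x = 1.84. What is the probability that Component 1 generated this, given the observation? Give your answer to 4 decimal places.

P(component k | x) = w_k·f_k(x) / marginal(x), where marginal(x) = Σ_j w_j·f_j(x).
Normal densities:
  f_1 = (1/(1.4·√(2π)))·exp(−(1.84−2.3)²/(2·1.4²)) = 0.284959·exp(-0.05398) = 0.269985
  f_2 = (1/(1.5·√(2π)))·exp(−(1.84−4.9)²/(2·1.5²)) = 0.265962·exp(-2.08080) = 0.0332001
  f_3 = (1/(1.4·√(2π)))·exp(−(1.84−6.3)²/(2·1.4²)) = 0.284959·exp(-5.07439) = 0.00178239
Prior × likelihood for each component:
  w_1·f_1 = 0.37 × 0.269985 = 0.0998943
  w_2·f_2 = 0.11 × 0.0332001 = 0.00365201
  w_3·f_3 = 0.52 × 0.00178239 = 0.000926844
Marginal: 0.0998943 + 0.00365201 + 0.000926844 = 0.104473
So the posterior for Component 1 is 0.0998943 / 0.104473 ≈ 0.9562.

0.9562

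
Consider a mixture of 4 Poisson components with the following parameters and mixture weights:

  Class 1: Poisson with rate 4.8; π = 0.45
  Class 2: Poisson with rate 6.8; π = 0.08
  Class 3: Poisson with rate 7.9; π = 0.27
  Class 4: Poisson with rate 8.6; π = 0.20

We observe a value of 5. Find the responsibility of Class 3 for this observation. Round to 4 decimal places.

Apply Bayes' rule: the posterior for each component is proportional to its prior times its likelihood at x.
Component likelihoods at x = 5:
  f_1 = e^(−4.8)·4.8^5/5! = 0.174748
  f_2 = e^(−6.8)·6.8^5/5! = 0.134946
  f_3 = e^(−7.9)·7.9^5/5! = 0.0950666
  f_4 = e^(−8.6)·8.6^5/5! = 0.0721736
Unnormalised posteriors:
  P(Z=1)·f_1 = 0.45 × 0.174748 = 0.0786365
  P(Z=2)·f_2 = 0.08 × 0.134946 = 0.0107957
  P(Z=3)·f_3 = 0.27 × 0.0950666 = 0.025668
  P(Z=4)·f_4 = 0.20 × 0.0721736 = 0.0144347
Normaliser: 0.0786365 + 0.0107957 + 0.025668 + 0.0144347 = 0.129535
P(Class 3 | 5) = 0.025668 / 0.129535 ≈ 0.1982

0.1982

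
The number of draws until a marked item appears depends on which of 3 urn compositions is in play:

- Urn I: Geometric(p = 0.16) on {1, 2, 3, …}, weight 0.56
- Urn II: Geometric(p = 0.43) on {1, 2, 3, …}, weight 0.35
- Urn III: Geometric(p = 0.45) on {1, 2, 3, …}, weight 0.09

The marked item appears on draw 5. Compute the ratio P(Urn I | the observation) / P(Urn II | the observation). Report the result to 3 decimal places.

Only the two components matter; the odds are (π_i f_i(x)) / (π_j f_j(x)).
Component likelihoods at x = 5:
  L_I = 0.0796594
  L_II = 0.0453908
  L_III = 0.0411778
0.0446093 / 0.0158868 ≈ 2.808

2.808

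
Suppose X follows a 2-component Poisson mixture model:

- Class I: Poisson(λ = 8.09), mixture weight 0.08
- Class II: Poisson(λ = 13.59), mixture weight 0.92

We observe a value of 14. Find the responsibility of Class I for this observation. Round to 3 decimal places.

P(component k | x) = w_k·f_k(x) / marginal(x), where marginal(x) = Σ_j w_j·f_j(x).
Poisson probabilities:
  L_I = 0.0180896
  L_II = 0.105342
Multiply by the mixture weights:
  w_I·L_I = 0.08 × 0.0180896 = 0.00144717
  w_II·L_II = 0.92 × 0.105342 = 0.0969147
Sum: 0.00144717 + 0.0969147 = 0.0983619
P(Class I | the observation) ≈ 0.015

0.015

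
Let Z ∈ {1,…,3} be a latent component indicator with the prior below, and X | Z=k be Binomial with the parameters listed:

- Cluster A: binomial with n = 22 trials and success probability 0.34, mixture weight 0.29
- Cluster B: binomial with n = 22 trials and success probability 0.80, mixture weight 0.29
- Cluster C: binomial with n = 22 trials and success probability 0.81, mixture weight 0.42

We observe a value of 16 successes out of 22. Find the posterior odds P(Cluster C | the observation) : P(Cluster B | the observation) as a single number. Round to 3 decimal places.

1.299

Posterior odds = (P(Z=i) f_i(x)) / (P(Z=j) f_j(x)); the normalising sum cancels.
Evaluate each component's likelihood at the observed value:
  L_A = 0.000196671
  L_B = 0.134411
  L_C = 0.12053
Odds = (0.42/0.29) × (0.12053/0.134411) = 1.44828 × 0.896731 ≈ 1.299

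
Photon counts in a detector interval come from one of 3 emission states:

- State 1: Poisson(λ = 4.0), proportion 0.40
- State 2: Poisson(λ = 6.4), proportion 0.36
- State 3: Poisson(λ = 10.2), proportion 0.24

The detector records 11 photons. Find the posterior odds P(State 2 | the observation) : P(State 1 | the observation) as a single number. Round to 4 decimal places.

14.3633

Only the two components matter; the odds are (w_i f_i(x)) / (w_j f_j(x)).
Component likelihoods at x = 11 photons:
  L_1 = e^(−4.0)·4.0^11/11! = 0.00192454
  L_2 = e^(−6.4)·6.4^11/11! = 0.0307142
  L_3 = e^(−10.2)·10.2^11/11! = 0.115782
Odds = (0.36/0.40) × (0.0307142/0.00192454) = 0.9 × 15.9593 ≈ 14.3633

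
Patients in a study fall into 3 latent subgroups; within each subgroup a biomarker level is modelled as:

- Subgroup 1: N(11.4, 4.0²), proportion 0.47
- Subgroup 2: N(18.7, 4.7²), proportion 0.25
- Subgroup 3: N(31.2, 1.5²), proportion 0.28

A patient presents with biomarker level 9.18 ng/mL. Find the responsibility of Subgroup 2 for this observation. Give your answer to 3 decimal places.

Posterior ∝ prior × likelihood, so P(k | x) ∝ π_k f_k(x); normalise over all components.
Component likelihoods at x = 9.18 ng/mL:
  L_1 = 0.0854994
  L_2 = 0.010912
  L_3 = 4.25664e-48
Prior × likelihood for each component:
  π_1·L_1 = 0.47 × 0.0854994 = 0.0401847
  π_2·L_2 = 0.25 × 0.010912 = 0.002728
  π_3·L_3 = 0.28 × 4.25664e-48 = 1.19186e-48
Normaliser: 0.0401847 + 0.002728 + 1.19186e-48 = 0.0429127
P(Subgroup 2 | x) = 0.002728 / 0.0429127 ≈ 0.064

0.064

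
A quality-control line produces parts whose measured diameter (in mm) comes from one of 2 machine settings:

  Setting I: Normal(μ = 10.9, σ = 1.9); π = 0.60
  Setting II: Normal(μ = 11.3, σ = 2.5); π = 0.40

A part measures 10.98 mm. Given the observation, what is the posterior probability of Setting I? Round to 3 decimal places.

0.665

By Bayes' theorem, P(k | x) = w_k f_k(x) / Σ_j w_j f_j(x).
Normal densities:
  p_I = (1/(1.9·√(2π)))·exp(−(10.98−10.9)²/(2·1.9²)) = 0.209970·exp(-0.00089) = 0.209784
  p_II = (1/(2.5·√(2π)))·exp(−(10.98−11.3)²/(2·2.5²)) = 0.159577·exp(-0.00819) = 0.158275
Prior × likelihood for each component:
  w_I·p_I = 0.60 × 0.209784 = 0.12587
  w_II·p_II = 0.40 × 0.158275 = 0.06331
Denominator: 0.12587 + 0.06331 = 0.18918
P(Setting I | the observation) = 0.12587 / 0.18918 ≈ 0.665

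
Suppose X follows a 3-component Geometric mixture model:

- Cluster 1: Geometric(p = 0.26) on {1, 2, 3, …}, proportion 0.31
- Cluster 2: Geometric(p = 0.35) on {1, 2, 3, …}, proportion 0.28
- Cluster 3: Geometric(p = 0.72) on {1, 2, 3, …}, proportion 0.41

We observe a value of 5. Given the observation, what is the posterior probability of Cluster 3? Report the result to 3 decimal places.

0.042

Posterior ∝ prior × likelihood, so P(k | x) ∝ π_k f_k(x); normalise over all components.
Component likelihoods at x = 5:
  L_1 = 0.0779651
  L_2 = 0.0624772
  L_3 = 0.00442552
Weight by the priors:
  π_1·L_1 = 0.31 × 0.0779651 = 0.0241692
  π_2·L_2 = 0.28 × 0.0624772 = 0.0174936
  π_3·L_3 = 0.41 × 0.00442552 = 0.00181446
Denominator: 0.0241692 + 0.0174936 + 0.00181446 = 0.0434773
Responsibility of Cluster 3: 0.00181446 / 0.0434773 ≈ 0.042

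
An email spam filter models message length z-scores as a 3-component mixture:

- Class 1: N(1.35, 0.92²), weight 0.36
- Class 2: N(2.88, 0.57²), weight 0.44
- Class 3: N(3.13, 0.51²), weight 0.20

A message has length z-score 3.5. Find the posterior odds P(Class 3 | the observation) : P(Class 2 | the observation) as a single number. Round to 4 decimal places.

0.7055

Only the two components matter; the odds are (π_i f_i(x)) / (π_j f_j(x)).
Evaluate each component's likelihood at the observed value:
  f_1 = (1/(0.92·√(2π)))·exp(−(3.5−1.35)²/(2·0.92²)) = 0.433633·exp(-2.73068) = 0.0282619
  f_2 = (1/(0.57·√(2π)))·exp(−(3.5−2.88)²/(2·0.57²)) = 0.699899·exp(-0.59157) = 0.387366
  f_3 = (1/(0.51·√(2π)))·exp(−(3.5−3.13)²/(2·0.51²)) = 0.782240·exp(-0.26317) = 0.601239
0.120248 / 0.170441 ≈ 0.7055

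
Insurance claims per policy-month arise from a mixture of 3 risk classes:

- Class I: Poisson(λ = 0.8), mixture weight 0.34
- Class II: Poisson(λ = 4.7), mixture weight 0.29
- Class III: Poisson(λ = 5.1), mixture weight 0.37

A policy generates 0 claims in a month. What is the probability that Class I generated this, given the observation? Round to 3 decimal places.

P(component k | x) = w_k·f_k(x) / marginal(x), where marginal(x) = Σ_j w_j·f_j(x).
Component likelihoods at x = 0 claims:
  L_I = 0.449329
  L_II = 0.00909528
  L_III = 0.00609675
Weight by the priors:
  w_I·L_I = 0.34 × 0.449329 = 0.152772
  w_II·L_II = 0.29 × 0.00909528 = 0.00263763
  w_III·L_III = 0.37 × 0.00609675 = 0.0022558
Normaliser: 0.152772 + 0.00263763 + 0.0022558 = 0.157665
So the posterior for Class I is 0.152772 / 0.157665 ≈ 0.969.

0.969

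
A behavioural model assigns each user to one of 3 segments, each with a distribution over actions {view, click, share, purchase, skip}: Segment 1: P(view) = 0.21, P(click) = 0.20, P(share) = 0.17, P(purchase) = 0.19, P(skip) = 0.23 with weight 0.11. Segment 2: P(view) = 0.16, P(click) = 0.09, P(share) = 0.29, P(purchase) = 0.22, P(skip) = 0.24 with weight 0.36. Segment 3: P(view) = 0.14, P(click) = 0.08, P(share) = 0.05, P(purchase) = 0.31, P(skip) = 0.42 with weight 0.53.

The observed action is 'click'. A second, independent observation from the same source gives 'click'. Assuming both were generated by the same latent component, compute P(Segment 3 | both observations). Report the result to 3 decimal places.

Posterior ∝ prior × likelihood, so P(k | x) ∝ π_k f_k(x); normalise over all components.
Since both observations come from the same component, the likelihood for component k is f_k(x₁)·f_k(x₂).
  p_1 = [P(click | comp) = 0.20] × [0.2] = 0.04
  p_2 = [P(click | comp) = 0.09] × [0.09] = 0.0081
  p_3 = [P(click | comp) = 0.08] × [0.08] = 0.0064
Multiply by the mixture weights:
  π_1·p_1 = 0.11 × 0.04 = 0.0044
  π_2·p_2 = 0.36 × 0.0081 = 0.002916
  π_3·p_3 = 0.53 × 0.0064 = 0.003392
Marginal: 0.0044 + 0.002916 + 0.003392 = 0.010708
P(Segment 3 | x) ≈ 0.317

0.317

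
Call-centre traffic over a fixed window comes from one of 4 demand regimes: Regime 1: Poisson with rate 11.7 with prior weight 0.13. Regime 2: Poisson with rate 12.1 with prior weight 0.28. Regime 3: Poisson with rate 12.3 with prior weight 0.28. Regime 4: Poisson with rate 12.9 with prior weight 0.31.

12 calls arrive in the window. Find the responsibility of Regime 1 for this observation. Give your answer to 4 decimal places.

0.1310

Posterior ∝ prior × likelihood, so P(k | x) ∝ P(Z=k) f_k(x); normalise over all components.
Poisson probabilities:
  L_1 = e^(−11.7)·11.7^12/12! = 0.113933
  L_2 = e^(−12.1)·12.1^12/12! = 0.114321
  L_3 = e^(−12.3)·12.3^12/12! = 0.113947
  L_4 = e^(−12.9)·12.9^12/12! = 0.110749
Weight by the priors:
  P(Z=1)·L_1 = 0.13 × 0.113933 = 0.0148112
  P(Z=2)·L_2 = 0.28 × 0.114321 = 0.0320097
  P(Z=3)·L_3 = 0.28 × 0.113947 = 0.0319051
  P(Z=4)·L_4 = 0.31 × 0.110749 = 0.0343323
Marginal: 0.0148112 + 0.0320097 + 0.0319051 + 0.0343323 = 0.113058
So the posterior for Regime 1 is 0.0148112 / 0.113058 ≈ 0.1310.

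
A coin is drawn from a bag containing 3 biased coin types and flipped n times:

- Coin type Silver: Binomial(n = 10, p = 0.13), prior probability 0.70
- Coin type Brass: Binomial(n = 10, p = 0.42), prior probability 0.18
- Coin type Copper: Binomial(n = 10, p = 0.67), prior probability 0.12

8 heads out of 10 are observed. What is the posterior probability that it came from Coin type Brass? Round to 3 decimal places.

The responsibility of component k is P(Z=k) f_k(x) divided by Σ_j P(Z=j) f_j(x).
Evaluate each component's likelihood at the observed value:
  L_Silver = C(10,8)·0.13^8·0.87^2 = 45·8.15731e-08·0.7569 = 2.77842e-06
  L_Brass = C(10,8)·0.42^8·0.58^2 = 45·0.000968265·0.3364 = 0.0146576
  L_Copper = C(10,8)·0.67^8·0.33^2 = 45·0.0406068·0.1089 = 0.198993
Multiply by the mixture weights:
  P(Z=Silver)·L_Silver = 0.70 × 2.77842e-06 = 1.94489e-06
  P(Z=Brass)·L_Brass = 0.18 × 0.0146576 = 0.00263837
  P(Z=Copper)·L_Copper = 0.12 × 0.198993 = 0.0238792
Normaliser: 1.94489e-06 + 0.00263837 + 0.0238792 = 0.0265195
P(Coin type Brass | data) = 0.00263837 / 0.0265195 ≈ 0.099

0.099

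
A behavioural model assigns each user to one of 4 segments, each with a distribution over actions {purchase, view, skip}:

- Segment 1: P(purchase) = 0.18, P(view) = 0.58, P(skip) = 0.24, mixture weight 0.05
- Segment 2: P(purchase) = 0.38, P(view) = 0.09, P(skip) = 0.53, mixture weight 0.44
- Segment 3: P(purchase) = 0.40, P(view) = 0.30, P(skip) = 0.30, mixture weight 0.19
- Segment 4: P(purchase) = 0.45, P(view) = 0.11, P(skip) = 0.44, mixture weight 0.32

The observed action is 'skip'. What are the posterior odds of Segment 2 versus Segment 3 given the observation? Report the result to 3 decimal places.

4.091

Posterior odds = (π_i f_i(x)) / (π_j f_j(x)); the normalising sum cancels.
Component likelihoods at x = 'skip':
  f_1 = P(skip | comp) = 0.24
  f_2 = P(skip | comp) = 0.53
  f_3 = P(skip | comp) = 0.30
  f_4 = P(skip | comp) = 0.44
Odds = (0.44/0.19) × (0.53/0.3) = 2.31579 × 1.76667 ≈ 4.091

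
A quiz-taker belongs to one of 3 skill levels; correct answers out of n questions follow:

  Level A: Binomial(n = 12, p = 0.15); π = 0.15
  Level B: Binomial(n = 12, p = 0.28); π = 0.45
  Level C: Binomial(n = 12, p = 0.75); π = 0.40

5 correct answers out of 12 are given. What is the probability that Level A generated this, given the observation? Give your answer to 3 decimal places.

0.042

Posterior ∝ prior × likelihood, so P(k | x) ∝ w_k f_k(x); normalise over all components.
Evaluate each component's likelihood at the observed value:
  f_A = C(12,5)·0.15^5·0.85^7 = 792·7.59375e-05·0.320577 = 0.0192803
  f_B = C(12,5)·0.28^5·0.72^7 = 792·0.00172104·0.100306 = 0.136723
  f_C = C(12,5)·0.75^5·0.25^7 = 792·0.237305·6.10352e-05 = 0.0114713
Unnormalised posteriors:
  w_A·f_A = 0.15 × 0.0192803 = 0.00289205
  w_B·f_B = 0.45 × 0.136723 = 0.0615255
  w_C·f_C = 0.40 × 0.0114713 = 0.00458851
Evidence: 0.00289205 + 0.0615255 + 0.00458851 = 0.0690061
P(Level A | 5 correct answers out of 12) = 0.00289205 / 0.0690061 ≈ 0.042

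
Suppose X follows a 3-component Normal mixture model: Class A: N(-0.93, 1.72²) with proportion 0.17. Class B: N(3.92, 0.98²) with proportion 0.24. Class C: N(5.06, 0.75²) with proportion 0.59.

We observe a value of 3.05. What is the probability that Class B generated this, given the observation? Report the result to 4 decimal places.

0.8529

Posterior ∝ prior × likelihood, so P(k | x) ∝ P(Z=k) f_k(x); normalise over all components.
Component likelihoods at x = 3.05:
  f_A = 0.0159475
  f_B = 0.274504
  f_C = 0.0146626
Prior × likelihood for each component:
  P(Z=A)·f_A = 0.17 × 0.0159475 = 0.00271108
  P(Z=B)·f_B = 0.24 × 0.274504 = 0.0658809
  P(Z=C)·f_C = 0.59 × 0.0146626 = 0.00865092
Normaliser: 0.00271108 + 0.0658809 + 0.00865092 = 0.0772429
So the posterior for Class B is 0.0658809 / 0.0772429 ≈ 0.8529.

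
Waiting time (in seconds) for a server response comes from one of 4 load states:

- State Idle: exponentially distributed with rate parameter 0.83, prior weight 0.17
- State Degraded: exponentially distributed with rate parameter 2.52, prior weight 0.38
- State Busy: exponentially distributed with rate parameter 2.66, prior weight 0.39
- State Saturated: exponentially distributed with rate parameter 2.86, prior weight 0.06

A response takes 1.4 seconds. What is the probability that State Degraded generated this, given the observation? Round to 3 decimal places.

P(component k | x) = w_k·f_k(x) / marginal(x), where marginal(x) = Σ_j w_j·f_j(x).
Evaluate each component's likelihood at the observed value:
  p_Idle = 0.83·e^(−0.83·1.4) = 0.83·e^(−1.1620) = 0.259674
  p_Degraded = 2.52·e^(−2.52·1.4) = 2.52·e^(−3.5280) = 0.0739962
  p_Busy = 2.66·e^(−2.66·1.4) = 2.66·e^(−3.7240) = 0.064205
  p_Saturated = 2.86·e^(−2.86·1.4) = 2.86·e^(−4.0040) = 0.0521736
Weight by the priors:
  w_Idle·p_Idle = 0.17 × 0.259674 = 0.0441445
  w_Degraded·p_Degraded = 0.38 × 0.0739962 = 0.0281186
  w_Busy·p_Busy = 0.39 × 0.064205 = 0.02504
  w_Saturated·p_Saturated = 0.06 × 0.0521736 = 0.00313042
Denominator: 0.0441445 + 0.0281186 + 0.02504 + 0.00313042 = 0.100433
So the posterior for State Degraded is 0.0281186 / 0.100433 ≈ 0.280.

0.280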